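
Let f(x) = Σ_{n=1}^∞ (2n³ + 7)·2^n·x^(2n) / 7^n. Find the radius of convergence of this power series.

R = √14/2

Apply the ratio test: |a_{n+1}| / |a_n| = [(2(n+1)³ + 7)/(2n³ + 7)] · 2/7, which tends to 2/7 as n → ∞.
Successive powers of x differ by 2, so the series converges when |x|² · 2/7 < 1, i.e. |x| < √(7/2). So R = √14/2.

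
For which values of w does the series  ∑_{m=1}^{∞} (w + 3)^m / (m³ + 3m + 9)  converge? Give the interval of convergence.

By the ratio test, |a_{m+1}/a_m| = (m³ + 3m + 9)/((m+1)³ + 3(m+1) + 9) → 1.
So the series converges when |w + 3| < 1 and diverges when |w + 3| > 1; R = 1.
Endpoint w = -2: the terms are on the order of 1/m³, so the series converges absolutely by comparison with the p-series (p = 3 > 1).
At w = -4: absolute convergence follows by limit comparison with Σ 1/m³.

[-4, -2]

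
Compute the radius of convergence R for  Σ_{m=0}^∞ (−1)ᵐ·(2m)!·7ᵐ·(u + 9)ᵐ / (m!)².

R = 1/28

By the ratio test, |a_{m+1}/a_m| = (2m+1)·(2m+2)/(m+1)² · 7 → 28.
Thus R = 1/(28) = 1/28.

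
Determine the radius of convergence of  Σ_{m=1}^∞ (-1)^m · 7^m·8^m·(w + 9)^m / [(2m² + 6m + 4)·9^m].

The ratio of consecutive coefficients is [(2m² + 6m + 4)/(2(m+1)² + 6(m+1) + 4)] · 7·8/9 → 56/9.
Hence the series converges for |w + 9| < 1/(56/9) = 9/56, so the radius of convergence is 9/56.

R = 9/56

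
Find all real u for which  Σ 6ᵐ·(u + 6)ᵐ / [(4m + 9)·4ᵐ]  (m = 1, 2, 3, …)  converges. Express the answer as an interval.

By the ratio test, |a_{m+1}/a_m| = [(4m + 9)/(4(m+1) + 9)] · 6/4 → 3/2.
The series converges when 3/2 · |u + 6| < 1, giving R = 2/3.
When u = -16/3, the terms behave like c/m; limit comparison with the harmonic series gives divergence.
At u = -20/3: an alternating series whose terms decrease to 0 in absolute value, so it converges by the Leibniz criterion.

[-20/3, -16/3)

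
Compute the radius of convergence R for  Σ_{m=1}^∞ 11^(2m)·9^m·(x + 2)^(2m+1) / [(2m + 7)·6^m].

R = √6/33

Ratio test: |a_{m+1}/a_m| = [(2m + 7)/(2(m+1) + 7)] · 121·9/6 → 363/2 as m → ∞.
Successive powers of (x + 2) differ by 2, so the series converges when |x + 2|² · 363/2 < 1, i.e. |x + 2| < √(2/363). So R = √6/33.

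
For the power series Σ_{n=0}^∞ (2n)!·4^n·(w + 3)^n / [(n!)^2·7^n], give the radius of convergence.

The ratio of consecutive coefficients is (2n+1)·(2n+2)/(n+1)² · 4/7 → 16/7.
Hence the series converges for |w + 3| < 1/(16/7) = 7/16, so the radius of convergence is 7/16.

R = 7/16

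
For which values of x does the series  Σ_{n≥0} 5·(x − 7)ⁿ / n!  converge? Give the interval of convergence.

Apply the ratio test: |a_{n+1}| / |a_n| = 5/5 · 1/(n+1), which tends to 0 as n → ∞.
Since the limit is 0 < 1 for every x, the series converges on all of ℝ and R = ∞.

(−∞, ∞)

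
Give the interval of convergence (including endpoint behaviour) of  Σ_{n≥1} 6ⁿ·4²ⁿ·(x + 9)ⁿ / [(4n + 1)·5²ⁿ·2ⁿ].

By the ratio test, |a_{n+1}/a_n| = [(4n + 1)/(4(n+1) + 1)] · 6·16/(25·2) → 48/25.
Hence the series converges for |x + 9| < 1/(48/25) = 25/48, so the radius of convergence is 25/48.
Check x = -407/48: the terms are asymptotic to a nonzero constant times 1/n, so the series diverges by limit comparison with Σ 1/n.
At x = -457/48: the terms alternate in sign and decrease monotonically to 0 in absolute value (size ~ c/n), so the alternating series test gives convergence.

[-457/48, -407/48)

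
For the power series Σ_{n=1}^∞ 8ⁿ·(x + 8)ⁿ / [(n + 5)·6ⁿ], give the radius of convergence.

Ratio test: |a_{n+1}/a_n| = [(n + 5)/((n+1) + 5)] · 8/6 → 4/3 as n → ∞.
Convergence for |x + 8| · 4/3 < 1, i.e. |x + 8| < 3/4. So R = 3/4.

R = 3/4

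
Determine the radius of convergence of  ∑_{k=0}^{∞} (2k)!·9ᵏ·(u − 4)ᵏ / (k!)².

R = 1/36

Apply the ratio test: |a_{k+1}| / |a_k| = (2k+1)·(2k+2)/(k+1)² · 9, which tends to 36 as k → ∞.
Convergence for |u − 4| · 36 < 1, i.e. |u − 4| < 1/36. So R = 1/36.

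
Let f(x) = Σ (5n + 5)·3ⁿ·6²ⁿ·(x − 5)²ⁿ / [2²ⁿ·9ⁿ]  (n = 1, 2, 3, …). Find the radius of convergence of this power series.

Ratio test: |a_{n+1}/a_n| = [(5(n+1) + 5)/(5n + 5)] · 3·36/(4·9) → 3 as n → ∞.
Since the exponent of (x − 5) increases by 2 each term, convergence requires |x − 5|² < 1/3, hence R = √3/3.

R = √3/3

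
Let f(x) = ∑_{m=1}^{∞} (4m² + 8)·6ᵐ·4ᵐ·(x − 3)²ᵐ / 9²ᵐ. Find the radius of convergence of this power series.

Apply the ratio test: |a_{m+1}| / |a_m| = [(4(m+1)² + 8)/(4m² + 8)] · 6·4/81, which tends to 8/27 as m → ∞.
Successive powers of (x − 3) differ by 2, so the series converges when |x − 3|² · 8/27 < 1, i.e. |x − 3| < √(27/8). So R = 3√6/4.

R = 3√6/4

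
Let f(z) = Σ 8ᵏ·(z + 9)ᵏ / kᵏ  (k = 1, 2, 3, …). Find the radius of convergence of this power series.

R = ∞

Root test: |a_k|^(1/k) = 8/k → 0.
Since the k-th root of |a_k| tends to 0, the series converges for all real z; R = ∞.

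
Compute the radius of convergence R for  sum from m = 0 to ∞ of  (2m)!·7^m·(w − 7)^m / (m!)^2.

R = 1/28

The ratio of consecutive coefficients is (2m+1)·(2m+2)/(m+1)² · 7 → 28.
The series converges when 28 · |w − 7| < 1, giving R = 1/28.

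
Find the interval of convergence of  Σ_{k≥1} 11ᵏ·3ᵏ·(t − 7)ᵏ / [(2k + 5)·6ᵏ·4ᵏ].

[69/11, 85/11)

Apply the ratio test: |a_{k+1}| / |a_k| = [(2k + 5)/(2(k+1) + 5)] · 11·3/(6·4), which tends to 11/8 as k → ∞.
The series converges when 11/8 · |t − 7| < 1, giving R = 8/11.
Check t = 85/11: comparison with the harmonic series Σ 1/k shows the series diverges.
When t = 69/11, an alternating series whose terms decrease to 0 in absolute value, so it converges by the Leibniz criterion.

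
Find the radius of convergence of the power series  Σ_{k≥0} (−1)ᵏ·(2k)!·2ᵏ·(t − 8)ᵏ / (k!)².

Ratio test: |a_{k+1}/a_k| = (2k+1)·(2k+2)/(k+1)² · 2 → 8 as k → ∞.
The series converges when 8 · |t − 8| < 1, giving R = 1/8.

R = 1/8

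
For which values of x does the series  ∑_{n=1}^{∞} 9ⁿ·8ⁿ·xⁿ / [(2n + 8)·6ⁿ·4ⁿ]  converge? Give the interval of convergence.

[-1/3, 1/3)

Apply the ratio test: |a_{n+1}| / |a_n| = [(2n + 8)/(2(n+1) + 8)] · 9·8/(6·4), which tends to 3 as n → ∞.
Hence the series converges for |x| < 1/(3) = 1/3, so the radius of convergence is 1/3.
When x = 1/3, the terms are asymptotic to a nonzero constant times 1/n, so the series diverges by limit comparison with Σ 1/n.
Check x = -1/3: the terms alternate in sign and decrease monotonically to 0 in absolute value (size ~ c/n), so the alternating series test gives convergence.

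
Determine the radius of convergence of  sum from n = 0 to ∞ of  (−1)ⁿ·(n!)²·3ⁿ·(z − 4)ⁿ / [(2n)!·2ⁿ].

The ratio of consecutive coefficients is (n+1)²/[(2n+1)·(2n+2)] · 3/2 → 3/8.
Thus R = 1/(3/8) = 8/3.

R = 8/3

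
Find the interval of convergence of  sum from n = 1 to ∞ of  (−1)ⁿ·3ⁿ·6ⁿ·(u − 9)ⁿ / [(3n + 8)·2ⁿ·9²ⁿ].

(0, 18]

By the ratio test, |a_{n+1}/a_n| = [(3n + 8)/(3(n+1) + 8)] · 3·6/(2·81) → 1/9.
Thus R = 1/(1/9) = 9.
Check u = 18: convergence follows from the alternating series test (terms decrease monotonically to 0).
At u = 0: comparison with the harmonic series Σ 1/n shows the series diverges.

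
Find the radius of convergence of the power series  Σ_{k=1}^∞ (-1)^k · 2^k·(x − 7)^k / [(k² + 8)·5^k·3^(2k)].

R = 45/2

Apply the ratio test: |a_{k+1}| / |a_k| = [(k² + 8)/((k+1)² + 8)] · 2/(5·9), which tends to 2/45 as k → ∞.
Thus R = 1/(2/45) = 45/2.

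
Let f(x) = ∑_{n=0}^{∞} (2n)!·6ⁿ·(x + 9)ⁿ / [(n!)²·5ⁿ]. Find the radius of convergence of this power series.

R = 5/24

Ratio test: |a_{n+1}/a_n| = (2n+1)·(2n+2)/(n+1)² · 6/5 → 24/5 as n → ∞.
The series converges when 24/5 · |x + 9| < 1, giving R = 5/24.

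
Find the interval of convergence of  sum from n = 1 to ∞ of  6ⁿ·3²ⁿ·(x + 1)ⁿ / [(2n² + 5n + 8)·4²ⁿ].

[-35/27, -19/27]

By the ratio test, |a_{n+1}/a_n| = [(2n² + 5n + 8)/(2(n+1)² + 5(n+1) + 8)] · 6·9/16 → 27/8.
Hence the series converges for |x + 1| < 1/(27/8) = 8/27, so the radius of convergence is 8/27.
At x = -19/27: the terms are on the order of 1/n², so the series converges absolutely by comparison with the p-series (p = 2 > 1).
Check x = -35/27: the series is dominated by a constant times Σ 1/n², which converges (p = 2 > 1).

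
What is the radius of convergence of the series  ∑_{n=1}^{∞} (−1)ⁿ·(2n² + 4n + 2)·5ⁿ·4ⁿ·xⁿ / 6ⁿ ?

Apply the ratio test: |a_{n+1}| / |a_n| = [(2(n+1)² + 4(n+1) + 2)/(2n² + 4n + 2)] · 5·4/6, which tends to 10/3 as n → ∞.
Convergence for |x| · 10/3 < 1, i.e. |x| < 3/10. So R = 3/10.

R = 3/10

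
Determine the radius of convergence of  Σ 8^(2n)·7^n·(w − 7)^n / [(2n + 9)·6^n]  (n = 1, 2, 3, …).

R = 3/224

Ratio test: |a_{n+1}/a_n| = [(2n + 9)/(2(n+1) + 9)] · 64·7/6 → 224/3 as n → ∞.
The series converges when 224/3 · |w − 7| < 1, giving R = 3/224.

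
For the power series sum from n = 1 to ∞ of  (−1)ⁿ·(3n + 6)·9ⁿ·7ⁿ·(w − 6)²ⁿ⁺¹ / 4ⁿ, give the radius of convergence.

R = 2√7/21

Ratio test: |a_{n+1}/a_n| = [(3(n+1) + 6)/(3n + 6)] · 9·7/4 → 63/4 as n → ∞.
Successive powers of (w − 6) differ by 2, so the series converges when |w − 6|² · 63/4 < 1, i.e. |w − 6| < √(4/63). So R = 2√7/21.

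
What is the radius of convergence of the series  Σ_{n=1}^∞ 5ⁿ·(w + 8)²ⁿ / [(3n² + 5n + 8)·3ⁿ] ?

R = √15/5

By the ratio test, |a_{n+1}/a_n| = [(3n² + 5n + 8)/(3(n+1)² + 5(n+1) + 8)] · 5/3 → 5/3.
Since the exponent of (w + 8) increases by 2 each term, convergence requires |w + 8|² < 3/5, hence R = √15/5.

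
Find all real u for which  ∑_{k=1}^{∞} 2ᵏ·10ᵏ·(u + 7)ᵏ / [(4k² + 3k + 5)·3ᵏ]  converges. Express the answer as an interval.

The ratio of consecutive coefficients is [(4k² + 3k + 5)/(4(k+1)² + 3(k+1) + 5)] · 2·10/3 → 20/3.
The series converges when 20/3 · |u + 7| < 1, giving R = 3/20.
At u = -137/20: absolute convergence follows by limit comparison with Σ 1/k².
Endpoint u = -143/20: the series is dominated by a constant times Σ 1/k², which converges (p = 2 > 1).

[-143/20, -137/20]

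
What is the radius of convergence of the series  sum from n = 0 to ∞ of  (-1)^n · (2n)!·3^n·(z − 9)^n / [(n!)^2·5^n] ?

R = 5/12

Ratio test: |a_{n+1}/a_n| = (2n+1)·(2n+2)/(n+1)² · 3/5 → 12/5 as n → ∞.
The series converges when 12/5 · |z − 9| < 1, giving R = 5/12.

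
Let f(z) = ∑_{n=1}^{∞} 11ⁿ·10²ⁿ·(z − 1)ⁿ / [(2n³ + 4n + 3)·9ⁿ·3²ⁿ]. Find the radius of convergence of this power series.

The ratio of consecutive coefficients is [(2n³ + 4n + 3)/(2(n+1)³ + 4(n+1) + 3)] · 11·100/(9·9) → 1100/81.
Convergence for |z − 1| · 1100/81 < 1, i.e. |z − 1| < 81/1100. So R = 81/1100.

R = 81/1100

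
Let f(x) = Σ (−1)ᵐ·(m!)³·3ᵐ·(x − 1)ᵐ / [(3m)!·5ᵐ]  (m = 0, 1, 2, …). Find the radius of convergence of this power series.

R = 45

Ratio test: |a_{m+1}/a_m| = (m+1)³/[(3m+1)·(3m+2)·(3m+3)] · 3/5 → 1/45 as m → ∞.
Hence the series converges for |x − 1| < 1/(1/45) = 45, so the radius of convergence is 45.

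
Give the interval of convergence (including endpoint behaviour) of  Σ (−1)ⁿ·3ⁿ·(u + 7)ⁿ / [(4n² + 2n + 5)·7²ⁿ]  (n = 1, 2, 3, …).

Apply the ratio test: |a_{n+1}| / |a_n| = [(4n² + 2n + 5)/(4(n+1)² + 2(n+1) + 5)] · 3/49, which tends to 3/49 as n → ∞.
The series converges when 3/49 · |u + 7| < 1, giving R = 49/3.
At u = 28/3: absolute convergence follows by limit comparison with Σ 1/n².
Endpoint u = -70/3: the terms are on the order of 1/n², so the series converges absolutely by comparison with the p-series (p = 2 > 1).

[-70/3, 28/3]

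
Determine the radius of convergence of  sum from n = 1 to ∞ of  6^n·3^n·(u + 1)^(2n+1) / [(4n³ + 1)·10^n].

R = √5/3

The ratio of consecutive coefficients is [(4n³ + 1)/(4(n+1)³ + 1)] · 6·3/10 → 9/5.
Writing y = (u + 1)², the series in y has radius 5/9, so |u + 1| < √(5/9) and R = √5/3.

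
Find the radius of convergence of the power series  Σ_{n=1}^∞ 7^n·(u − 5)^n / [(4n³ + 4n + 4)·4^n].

R = 4/7

Apply the ratio test: |a_{n+1}| / |a_n| = [(4n³ + 4n + 4)/(4(n+1)³ + 4(n+1) + 4)] · 7/4, which tends to 7/4 as n → ∞.
Hence the series converges for |u − 5| < 1/(7/4) = 4/7, so the radius of convergence is 4/7.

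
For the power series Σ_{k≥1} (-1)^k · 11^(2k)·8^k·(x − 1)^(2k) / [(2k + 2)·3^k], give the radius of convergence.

Ratio test: |a_{k+1}/a_k| = [(2k + 2)/(2(k+1) + 2)] · 121·8/3 → 968/3 as k → ∞.
Since the exponent of (x − 1) increases by 2 each term, convergence requires |x − 1|² < 3/968, hence R = √6/44.

R = √6/44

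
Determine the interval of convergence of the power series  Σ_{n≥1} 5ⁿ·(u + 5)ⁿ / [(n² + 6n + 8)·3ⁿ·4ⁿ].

Ratio test: |a_{n+1}/a_n| = [(n² + 6n + 8)/((n+1)² + 6(n+1) + 8)] · 5/(3·4) → 5/12 as n → ∞.
Hence the series converges for |u + 5| < 1/(5/12) = 12/5, so the radius of convergence is 12/5.
Endpoint u = -13/5: the terms are on the order of 1/n², so the series converges absolutely by comparison with the p-series (p = 2 > 1).
At u = -37/5: the terms are on the order of 1/n², so the series converges absolutely by comparison with the p-series (p = 2 > 1).

[-37/5, -13/5]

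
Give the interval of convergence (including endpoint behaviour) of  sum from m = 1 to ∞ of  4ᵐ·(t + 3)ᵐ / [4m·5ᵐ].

By the ratio test, |a_{m+1}/a_m| = [4m/4(m+1)] · 4/5 → 4/5.
Hence the series converges for |t + 3| < 1/(4/5) = 5/4, so the radius of convergence is 5/4.
Endpoint t = -7/4: comparison with the harmonic series Σ 1/m shows the series diverges.
Check t = -17/4: the terms alternate in sign and decrease monotonically to 0 in absolute value (size ~ c/m), so the alternating series test gives convergence.

[-17/4, -7/4)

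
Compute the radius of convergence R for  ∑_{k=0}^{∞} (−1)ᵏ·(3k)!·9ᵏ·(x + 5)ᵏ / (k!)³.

R = 1/243

Apply the ratio test: |a_{k+1}| / |a_k| = (3k+1)·(3k+2)·(3k+3)/(k+1)³ · 9, which tends to 243 as k → ∞.
The series converges when 243 · |x + 5| < 1, giving R = 1/243.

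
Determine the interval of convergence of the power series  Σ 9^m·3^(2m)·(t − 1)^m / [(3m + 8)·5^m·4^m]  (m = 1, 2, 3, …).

The ratio of consecutive coefficients is [(3m + 8)/(3(m+1) + 8)] · 9·9/(5·4) → 81/20.
Convergence for |t − 1| · 81/20 < 1, i.e. |t − 1| < 20/81. So R = 20/81.
Endpoint t = 101/81: the terms are asymptotic to a nonzero constant times 1/m, so the series diverges by limit comparison with Σ 1/m.
When t = 61/81, an alternating series whose terms decrease to 0 in absolute value, so it converges by the Leibniz criterion.

[61/81, 101/81)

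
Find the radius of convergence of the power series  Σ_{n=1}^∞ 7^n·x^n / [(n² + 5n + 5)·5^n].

R = 5/7

Ratio test: |a_{n+1}/a_n| = [(n² + 5n + 5)/((n+1)² + 5(n+1) + 5)] · 7/5 → 7/5 as n → ∞.
Thus R = 1/(7/5) = 5/7.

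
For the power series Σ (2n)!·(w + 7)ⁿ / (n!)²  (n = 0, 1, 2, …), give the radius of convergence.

R = 1/4

The ratio of consecutive coefficients is (2n+1)·(2n+2)/(n+1)² → 4.
Hence the series converges for |w + 7| < 1/(4) = 1/4, so the radius of convergence is 1/4.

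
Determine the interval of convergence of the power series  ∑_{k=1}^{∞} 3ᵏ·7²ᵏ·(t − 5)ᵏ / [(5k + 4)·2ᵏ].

[733/147, 737/147)

The ratio of consecutive coefficients is [(5k + 4)/(5(k+1) + 4)] · 3·49/2 → 147/2.
Hence the series converges for |t − 5| < 1/(147/2) = 2/147, so the radius of convergence is 2/147.
Check t = 737/147: comparison with the harmonic series Σ 1/k shows the series diverges.
When t = 733/147, convergence follows from the alternating series test (terms decrease monotonically to 0).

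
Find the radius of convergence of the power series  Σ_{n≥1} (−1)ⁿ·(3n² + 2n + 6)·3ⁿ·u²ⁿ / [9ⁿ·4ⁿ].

R = 2√3

The ratio of consecutive coefficients is [(3(n+1)² + 2(n+1) + 6)/(3n² + 2n + 6)] · 3/(9·4) → 1/12.
Writing y = u², the series in y has radius 12, so |u| < √(12) and R = 2√3.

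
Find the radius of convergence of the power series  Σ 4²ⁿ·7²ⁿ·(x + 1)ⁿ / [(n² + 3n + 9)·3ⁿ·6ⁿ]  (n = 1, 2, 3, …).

R = 9/392

The ratio of consecutive coefficients is [(n² + 3n + 9)/((n+1)² + 3(n+1) + 9)] · 16·49/(3·6) → 392/9.
Convergence for |x + 1| · 392/9 < 1, i.e. |x + 1| < 9/392. So R = 9/392.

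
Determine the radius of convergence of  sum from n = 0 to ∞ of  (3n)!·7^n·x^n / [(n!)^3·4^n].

R = 4/189

Ratio test: |a_{n+1}/a_n| = (3n+1)·(3n+2)·(3n+3)/(n+1)³ · 7/4 → 189/4 as n → ∞.
Thus R = 1/(189/4) = 4/189.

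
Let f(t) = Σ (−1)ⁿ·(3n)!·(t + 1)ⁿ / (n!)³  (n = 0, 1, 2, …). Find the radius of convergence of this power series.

The ratio of consecutive coefficients is (3n+1)·(3n+2)·(3n+3)/(n+1)³ → 27.
Thus R = 1/(27) = 1/27.

R = 1/27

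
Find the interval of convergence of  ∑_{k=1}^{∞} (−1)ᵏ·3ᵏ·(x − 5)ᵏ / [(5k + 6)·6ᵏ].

(3, 7]

The ratio of consecutive coefficients is [(5k + 6)/(5(k+1) + 6)] · 3/6 → 1/2.
Hence the series converges for |x − 5| < 1/(1/2) = 2, so the radius of convergence is 2.
Check x = 7: an alternating series whose terms decrease to 0 in absolute value, so it converges by the Leibniz criterion.
At x = 3: the terms behave like c/k; limit comparison with the harmonic series gives divergence.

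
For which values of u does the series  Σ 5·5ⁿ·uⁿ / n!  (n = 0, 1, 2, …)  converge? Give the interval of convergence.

(−∞, ∞)

Apply the ratio test: |a_{n+1}| / |a_n| = 5/5 · 5 · 1/(n+1), which tends to 0 as n → ∞.
The limit is 0, so the series converges for all u; R = ∞.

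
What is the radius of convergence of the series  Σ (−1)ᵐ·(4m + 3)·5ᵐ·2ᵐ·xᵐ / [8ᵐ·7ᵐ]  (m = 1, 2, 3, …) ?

R = 28/5

By the ratio test, |a_{m+1}/a_m| = [(4(m+1) + 3)/(4m + 3)] · 5·2/(8·7) → 5/28.
Convergence for |x| · 5/28 < 1, i.e. |x| < 28/5. So R = 28/5.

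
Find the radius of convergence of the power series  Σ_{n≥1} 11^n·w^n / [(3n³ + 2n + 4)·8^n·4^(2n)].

Apply the ratio test: |a_{n+1}| / |a_n| = [(3n³ + 2n + 4)/(3(n+1)³ + 2(n+1) + 4)] · 11/(8·16), which tends to 11/128 as n → ∞.
The series converges when 11/128 · |w| < 1, giving R = 128/11.

R = 128/11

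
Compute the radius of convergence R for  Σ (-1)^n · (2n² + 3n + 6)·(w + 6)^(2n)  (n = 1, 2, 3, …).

R = 1

Apply the ratio test: |a_{n+1}| / |a_n| = (2(n+1)² + 3(n+1) + 6)/(2n² + 3n + 6), which tends to 1 as n → ∞.
Writing y = (w + 6)², the series in y has radius 1, so |w + 6| < √(1) = 1 and R = 1.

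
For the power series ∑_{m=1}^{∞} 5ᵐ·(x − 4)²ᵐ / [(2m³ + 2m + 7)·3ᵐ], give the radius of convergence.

Apply the ratio test: |a_{m+1}| / |a_m| = [(2m³ + 2m + 7)/(2(m+1)³ + 2(m+1) + 7)] · 5/3, which tends to 5/3 as m → ∞.
Writing y = (x − 4)², the series in y has radius 3/5, so |x − 4| < √(3/5) and R = √15/5.

R = √15/5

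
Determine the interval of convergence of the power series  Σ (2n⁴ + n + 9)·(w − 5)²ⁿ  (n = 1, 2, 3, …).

By the ratio test, |a_{n+1}/a_n| = (2(n+1)⁴ + (n+1) + 9)/(2n⁴ + n + 9) → 1.
Writing y = (w − 5)², the series in y has radius 1, so |w − 5| < √(1) = 1 and R = 1.
At w = 6: the terms do not tend to 0, so the series diverges.
At w = 4: the terms do not tend to 0, so the series diverges.

(4, 6)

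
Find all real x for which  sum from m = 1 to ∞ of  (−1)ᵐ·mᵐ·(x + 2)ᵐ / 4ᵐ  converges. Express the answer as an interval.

{-2}

By the Cauchy root test, |a_m|^(1/m) = m/4 → ∞.
Since the m-th root of |a_m| is unbounded, the series converges only at x = -2; R = 0.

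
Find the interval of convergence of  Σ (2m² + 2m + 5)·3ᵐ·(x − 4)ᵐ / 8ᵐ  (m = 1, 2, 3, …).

(4/3, 20/3)

By the ratio test, |a_{m+1}/a_m| = [(2(m+1)² + 2(m+1) + 5)/(2m² + 2m + 5)] · 3/8 → 3/8.
The series converges when 3/8 · |x − 4| < 1, giving R = 8/3.
At x = 20/3: the terms do not tend to 0, so the series diverges.
When x = 4/3, the terms have absolute value of order m², which does not tend to 0, so the series diverges by the divergence test.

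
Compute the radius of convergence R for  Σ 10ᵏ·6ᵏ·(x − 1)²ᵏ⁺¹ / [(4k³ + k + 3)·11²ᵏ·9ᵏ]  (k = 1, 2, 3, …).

The ratio of consecutive coefficients is [(4k³ + k + 3)/(4(k+1)³ + (k+1) + 3)] · 10·6/(121·9) → 20/363.
Successive powers of (x − 1) differ by 2, so the series converges when |x − 1|² · 20/363 < 1, i.e. |x − 1| < √(363/20). So R = 11√15/10.

R = 11√15/10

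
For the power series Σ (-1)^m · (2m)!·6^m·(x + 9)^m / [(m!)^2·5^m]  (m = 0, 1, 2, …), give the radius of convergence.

By the ratio test, |a_{m+1}/a_m| = (2m+1)·(2m+2)/(m+1)² · 6/5 → 24/5.
The series converges when 24/5 · |x + 9| < 1, giving R = 5/24.

R = 5/24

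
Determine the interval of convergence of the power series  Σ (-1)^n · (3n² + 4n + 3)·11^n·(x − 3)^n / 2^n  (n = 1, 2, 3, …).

The ratio of consecutive coefficients is [(3(n+1)² + 4(n+1) + 3)/(3n² + 4n + 3)] · 11/2 → 11/2.
The series converges when 11/2 · |x − 3| < 1, giving R = 2/11.
Endpoint x = 35/11: the n-th term does not approach 0; divergence by the term test.
At x = 31/11: the terms have absolute value of order n², which does not tend to 0, so the series diverges by the divergence test.

(31/11, 35/11)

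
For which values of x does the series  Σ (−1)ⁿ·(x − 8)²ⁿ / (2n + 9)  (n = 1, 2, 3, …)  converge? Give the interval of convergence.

[7, 9]

Apply the ratio test: |a_{n+1}| / |a_n| = (2n + 9)/(2(n+1) + 9), which tends to 1 as n → ∞.
Since the exponent of (x − 8) increases by 2 each term, convergence requires |x − 8|² < 1, hence R = 1.
Check x = 9: the terms alternate in sign and decrease monotonically to 0 in absolute value (size ~ c/n), so the alternating series test gives convergence.
Check x = 7: an alternating series whose terms decrease to 0 in absolute value, so it converges by the Leibniz criterion.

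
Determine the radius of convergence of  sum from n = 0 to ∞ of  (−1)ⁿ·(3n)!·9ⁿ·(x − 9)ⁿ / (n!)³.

The ratio of consecutive coefficients is (3n+1)·(3n+2)·(3n+3)/(n+1)³ · 9 → 243.
Hence the series converges for |x − 9| < 1/(243) = 1/243, so the radius of convergence is 1/243.

R = 1/243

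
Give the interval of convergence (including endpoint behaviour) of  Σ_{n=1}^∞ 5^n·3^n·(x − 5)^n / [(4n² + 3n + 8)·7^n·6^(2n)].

[-59/5, 109/5]

Apply the ratio test: |a_{n+1}| / |a_n| = [(4n² + 3n + 8)/(4(n+1)² + 3(n+1) + 8)] · 5·3/(7·36), which tends to 5/84 as n → ∞.
The series converges when 5/84 · |x − 5| < 1, giving R = 84/5.
Endpoint x = 109/5: the series is dominated by a constant times Σ 1/n², which converges (p = 2 > 1).
At x = -59/5: the terms are on the order of 1/n², so the series converges absolutely by comparison with the p-series (p = 2 > 1).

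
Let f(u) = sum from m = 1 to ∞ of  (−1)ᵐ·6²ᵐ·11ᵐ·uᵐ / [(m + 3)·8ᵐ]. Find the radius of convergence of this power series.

R = 2/99

By the ratio test, |a_{m+1}/a_m| = [(m + 3)/((m+1) + 3)] · 36·11/8 → 99/2.
Thus R = 1/(99/2) = 2/99.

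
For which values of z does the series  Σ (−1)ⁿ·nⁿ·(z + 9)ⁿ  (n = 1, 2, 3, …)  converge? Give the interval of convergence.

{-9}

By the Cauchy root test, |a_n|^(1/n) = n → ∞.
The root grows without bound, so R = 0 (convergence only at z = -9).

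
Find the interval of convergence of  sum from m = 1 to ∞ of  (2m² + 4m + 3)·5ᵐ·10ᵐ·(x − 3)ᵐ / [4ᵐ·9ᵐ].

Ratio test: |a_{m+1}/a_m| = [(2(m+1)² + 4(m+1) + 3)/(2m² + 4m + 3)] · 5·10/(4·9) → 25/18 as m → ∞.
Hence the series converges for |x − 3| < 1/(25/18) = 18/25, so the radius of convergence is 18/25.
Check x = 93/25: the terms have absolute value of order m², which does not tend to 0, so the series diverges by the divergence test.
At x = 57/25: the terms do not tend to 0, so the series diverges.

(57/25, 93/25)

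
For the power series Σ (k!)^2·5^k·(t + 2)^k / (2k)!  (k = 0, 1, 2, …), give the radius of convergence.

R = 4/5

By the ratio test, |a_{k+1}/a_k| = (k+1)²/[(2k+1)·(2k+2)] · 5 → 5/4.
Convergence for |t + 2| · 5/4 < 1, i.e. |t + 2| < 4/5. So R = 4/5.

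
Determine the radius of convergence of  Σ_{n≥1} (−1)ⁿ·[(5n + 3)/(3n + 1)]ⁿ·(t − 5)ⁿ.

Applying the root test, |a_n|^(1/n) = (5n + 3)/(3n + 1) → 5/3.
Convergence for |t − 5| · 5/3 < 1, i.e. |t − 5| < 3/5. So R = 3/5.

R = 3/5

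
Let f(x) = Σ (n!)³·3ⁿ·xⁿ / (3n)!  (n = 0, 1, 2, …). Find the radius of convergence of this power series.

R = 9

Apply the ratio test: |a_{n+1}| / |a_n| = (n+1)³/[(3n+1)·(3n+2)·(3n+3)] · 3, which tends to 1/9 as n → ∞.
Convergence for |x| · 1/9 < 1, i.e. |x| < 9. So R = 9.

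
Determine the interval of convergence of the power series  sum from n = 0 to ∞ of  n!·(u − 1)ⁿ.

{1}

Ratio test: |a_{n+1}/a_n| = (n+1) → ∞ as n → ∞.
The ratio grows without bound, so the series diverges whenever (u − 1) ≠ 0; it converges only at u = 1. R = 0.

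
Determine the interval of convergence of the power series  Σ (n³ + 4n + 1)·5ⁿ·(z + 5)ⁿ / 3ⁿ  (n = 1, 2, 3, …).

By the ratio test, |a_{n+1}/a_n| = [((n+1)³ + 4(n+1) + 1)/(n³ + 4n + 1)] · 5/3 → 5/3.
Convergence for |z + 5| · 5/3 < 1, i.e. |z + 5| < 3/5. So R = 3/5.
At z = -22/5: the n-th term does not approach 0; divergence by the term test.
Check z = -28/5: the n-th term does not approach 0; divergence by the term test.

(-28/5, -22/5)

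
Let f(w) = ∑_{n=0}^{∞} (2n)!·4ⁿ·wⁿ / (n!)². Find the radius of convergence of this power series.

Apply the ratio test: |a_{n+1}| / |a_n| = (2n+1)·(2n+2)/(n+1)² · 4, which tends to 16 as n → ∞.
Hence the series converges for |w| < 1/(16) = 1/16, so the radius of convergence is 1/16.

R = 1/16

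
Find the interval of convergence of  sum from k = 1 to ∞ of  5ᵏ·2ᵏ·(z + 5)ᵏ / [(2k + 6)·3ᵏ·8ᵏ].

[-37/5, -13/5)

By the ratio test, |a_{k+1}/a_k| = [(2k + 6)/(2(k+1) + 6)] · 5·2/(3·8) → 5/12.
Hence the series converges for |z + 5| < 1/(5/12) = 12/5, so the radius of convergence is 12/5.
Endpoint z = -13/5: comparison with the harmonic series Σ 1/k shows the series diverges.
Endpoint z = -37/5: convergence follows from the alternating series test (terms decrease monotonically to 0).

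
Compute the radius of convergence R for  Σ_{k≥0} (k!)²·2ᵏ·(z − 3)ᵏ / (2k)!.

R = 2

Ratio test: |a_{k+1}/a_k| = (k+1)²/[(2k+1)·(2k+2)] · 2 → 1/2 as k → ∞.
The series converges when 1/2 · |z − 3| < 1, giving R = 2.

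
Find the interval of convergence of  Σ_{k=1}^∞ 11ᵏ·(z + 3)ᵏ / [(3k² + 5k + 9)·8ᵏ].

[-41/11, -25/11]

By the ratio test, |a_{k+1}/a_k| = [(3k² + 5k + 9)/(3(k+1)² + 5(k+1) + 9)] · 11/8 → 11/8.
Convergence for |z + 3| · 11/8 < 1, i.e. |z + 3| < 8/11. So R = 8/11.
At z = -25/11: the terms are on the order of 1/k², so the series converges absolutely by comparison with the p-series (p = 2 > 1).
When z = -41/11, the series is dominated by a constant times Σ 1/k², which converges (p = 2 > 1).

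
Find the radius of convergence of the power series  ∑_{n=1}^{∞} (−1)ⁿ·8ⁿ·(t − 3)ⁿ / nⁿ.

R = ∞

By the Cauchy root test, |a_n|^(1/n) = 8/n → 0.
The limit is 0 for every t, so R = ∞.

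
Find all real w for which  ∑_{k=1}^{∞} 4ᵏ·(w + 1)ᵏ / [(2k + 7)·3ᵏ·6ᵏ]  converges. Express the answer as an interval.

The ratio of consecutive coefficients is [(2k + 7)/(2(k+1) + 7)] · 4/(3·6) → 2/9.
The series converges when 2/9 · |w + 1| < 1, giving R = 9/2.
When w = 7/2, the terms behave like c/k; limit comparison with the harmonic series gives divergence.
At w = -11/2: an alternating series whose terms decrease to 0 in absolute value, so it converges by the Leibniz criterion.

[-11/2, 7/2)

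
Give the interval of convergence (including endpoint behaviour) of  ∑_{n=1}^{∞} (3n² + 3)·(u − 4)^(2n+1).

Apply the ratio test: |a_{n+1}| / |a_n| = (3(n+1)² + 3)/(3n² + 3), which tends to 1 as n → ∞.
Successive powers of (u − 4) differ by 2, so the series converges when |u − 4|² · 1 < 1, i.e. |u − 4| < √(1) = 1. So R = 1.
When u = 5, the terms do not tend to 0, so the series diverges.
At u = 3: the terms have absolute value of order n², which does not tend to 0, so the series diverges by the divergence test.

(3, 5)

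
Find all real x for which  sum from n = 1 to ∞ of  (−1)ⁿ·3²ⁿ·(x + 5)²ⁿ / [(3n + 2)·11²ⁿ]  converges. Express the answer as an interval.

[-26/3, -4/3]

Ratio test: |a_{n+1}/a_n| = [(3n + 2)/(3(n+1) + 2)] · 9/121 → 9/121 as n → ∞.
Since the exponent of (x + 5) increases by 2 each term, convergence requires |x + 5|² < 121/9, hence R = 11/3.
When x = -4/3, the terms alternate in sign and decrease monotonically to 0 in absolute value (size ~ c/n), so the alternating series test gives convergence.
When x = -26/3, an alternating series whose terms decrease to 0 in absolute value, so it converges by the Leibniz criterion.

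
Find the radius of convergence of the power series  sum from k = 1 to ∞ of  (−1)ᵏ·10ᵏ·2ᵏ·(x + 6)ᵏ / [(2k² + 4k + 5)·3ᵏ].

R = 3/20

Apply the ratio test: |a_{k+1}| / |a_k| = [(2k² + 4k + 5)/(2(k+1)² + 4(k+1) + 5)] · 10·2/3, which tends to 20/3 as k → ∞.
The series converges when 20/3 · |x + 6| < 1, giving R = 3/20.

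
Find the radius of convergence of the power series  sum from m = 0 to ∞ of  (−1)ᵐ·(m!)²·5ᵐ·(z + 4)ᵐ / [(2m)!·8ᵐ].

R = 32/5

Ratio test: |a_{m+1}/a_m| = (m+1)²/[(2m+1)·(2m+2)] · 5/8 → 5/32 as m → ∞.
Convergence for |z + 4| · 5/32 < 1, i.e. |z + 4| < 32/5. So R = 32/5.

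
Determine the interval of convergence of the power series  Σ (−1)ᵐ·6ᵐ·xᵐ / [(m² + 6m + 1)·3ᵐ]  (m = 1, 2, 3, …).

The ratio of consecutive coefficients is [(m² + 6m + 1)/((m+1)² + 6(m+1) + 1)] · 6/3 → 2.
Convergence for |x| · 2 < 1, i.e. |x| < 1/2. So R = 1/2.
Check x = 1/2: absolute convergence follows by limit comparison with Σ 1/m².
Endpoint x = -1/2: absolute convergence follows by limit comparison with Σ 1/m².

[-1/2, 1/2]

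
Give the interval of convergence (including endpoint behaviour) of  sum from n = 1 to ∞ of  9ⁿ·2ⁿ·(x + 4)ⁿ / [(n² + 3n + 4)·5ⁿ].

By the ratio test, |a_{n+1}/a_n| = [(n² + 3n + 4)/((n+1)² + 3(n+1) + 4)] · 9·2/5 → 18/5.
Thus R = 1/(18/5) = 5/18.
Endpoint x = -67/18: the terms are on the order of 1/n², so the series converges absolutely by comparison with the p-series (p = 2 > 1).
At x = -77/18: absolute convergence follows by limit comparison with Σ 1/n².

[-77/18, -67/18]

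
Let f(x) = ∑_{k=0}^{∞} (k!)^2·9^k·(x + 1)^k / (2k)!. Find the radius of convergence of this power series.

Apply the ratio test: |a_{k+1}| / |a_k| = (k+1)²/[(2k+1)·(2k+2)] · 9, which tends to 9/4 as k → ∞.
Thus R = 1/(9/4) = 4/9.

R = 4/9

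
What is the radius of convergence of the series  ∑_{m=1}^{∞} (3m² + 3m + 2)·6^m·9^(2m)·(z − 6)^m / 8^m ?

By the ratio test, |a_{m+1}/a_m| = [(3(m+1)² + 3(m+1) + 2)/(3m² + 3m + 2)] · 6·81/8 → 243/4.
Convergence for |z − 6| · 243/4 < 1, i.e. |z − 6| < 4/243. So R = 4/243.

R = 4/243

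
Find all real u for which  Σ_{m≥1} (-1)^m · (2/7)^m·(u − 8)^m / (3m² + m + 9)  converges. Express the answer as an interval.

[9/2, 23/2]

By the ratio test, |a_{m+1}/a_m| = [(3m² + m + 9)/(3(m+1)² + (m+1) + 9)] · 2/7 → 2/7.
Thus R = 1/(2/7) = 7/2.
When u = 23/2, the series is dominated by a constant times Σ 1/m², which converges (p = 2 > 1).
When u = 9/2, the series is dominated by a constant times Σ 1/m², which converges (p = 2 > 1).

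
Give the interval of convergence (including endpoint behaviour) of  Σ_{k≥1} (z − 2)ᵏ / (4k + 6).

[1, 3)

By the ratio test, |a_{k+1}/a_k| = (4k + 6)/(4(k+1) + 6) → 1.
Hence R = 1.
Endpoint z = 3: the terms behave like c/k; limit comparison with the harmonic series gives divergence.
Check z = 1: an alternating series whose terms decrease to 0 in absolute value, so it converges by the Leibniz criterion.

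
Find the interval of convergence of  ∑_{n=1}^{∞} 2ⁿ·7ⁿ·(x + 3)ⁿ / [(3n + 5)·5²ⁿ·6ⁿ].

[-96/7, 54/7)

The ratio of consecutive coefficients is [(3n + 5)/(3(n+1) + 5)] · 2·7/(25·6) → 7/75.
The series converges when 7/75 · |x + 3| < 1, giving R = 75/7.
Endpoint x = 54/7: the terms are asymptotic to a nonzero constant times 1/n, so the series diverges by limit comparison with Σ 1/n.
When x = -96/7, the terms alternate in sign and decrease monotonically to 0 in absolute value (size ~ c/n), so the alternating series test gives convergence.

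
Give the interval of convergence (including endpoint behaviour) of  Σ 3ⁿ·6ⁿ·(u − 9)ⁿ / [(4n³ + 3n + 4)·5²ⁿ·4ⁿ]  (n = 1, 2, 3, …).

The ratio of consecutive coefficients is [(4n³ + 3n + 4)/(4(n+1)³ + 3(n+1) + 4)] · 3·6/(25·4) → 9/50.
Thus R = 1/(9/50) = 50/9.
At u = 131/9: absolute convergence follows by limit comparison with Σ 1/n³.
Endpoint u = 31/9: absolute convergence follows by limit comparison with Σ 1/n³.

[31/9, 131/9]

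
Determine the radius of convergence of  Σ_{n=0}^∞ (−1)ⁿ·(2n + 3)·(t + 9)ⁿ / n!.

R = ∞

The ratio of consecutive coefficients is (2(n+1) + 3)/(2n + 3) · 1/(n+1) → 0.
The limit is 0, so the series converges for all t; R = ∞.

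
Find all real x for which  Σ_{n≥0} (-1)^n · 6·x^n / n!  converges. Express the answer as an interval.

By the ratio test, |a_{n+1}/a_n| = 6/6 · 1/(n+1) → 0.
The ratio tends to 0 regardless of x, hence R = ∞.

(−∞, ∞)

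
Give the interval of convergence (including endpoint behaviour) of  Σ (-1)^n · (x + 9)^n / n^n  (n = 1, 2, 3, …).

Applying the root test, |a_n|^(1/n) = 1/n → 0.
The limit is 0 for every x, so R = ∞.

(−∞, ∞)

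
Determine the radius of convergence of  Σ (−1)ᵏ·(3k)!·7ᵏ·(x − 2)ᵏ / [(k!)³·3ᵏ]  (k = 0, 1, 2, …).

The ratio of consecutive coefficients is (3k+1)·(3k+2)·(3k+3)/(k+1)³ · 7/3 → 63.
Thus R = 1/(63) = 1/63.

R = 1/63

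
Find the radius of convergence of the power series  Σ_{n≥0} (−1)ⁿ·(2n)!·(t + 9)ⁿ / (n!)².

Apply the ratio test: |a_{n+1}| / |a_n| = (2n+1)·(2n+2)/(n+1)², which tends to 4 as n → ∞.
Convergence for |t + 9| · 4 < 1, i.e. |t + 9| < 1/4. So R = 1/4.

R = 1/4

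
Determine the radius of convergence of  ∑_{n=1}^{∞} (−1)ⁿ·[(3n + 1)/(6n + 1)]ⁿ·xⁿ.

R = 2

By the Cauchy root test, |a_n|^(1/n) = (3n + 1)/(6n + 1) → 1/2.
Convergence for |x| · 1/2 < 1, i.e. |x| < 2. So R = 2.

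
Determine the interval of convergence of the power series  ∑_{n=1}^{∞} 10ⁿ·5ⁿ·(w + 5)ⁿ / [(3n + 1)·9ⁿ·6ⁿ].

The ratio of consecutive coefficients is [(3n + 1)/(3(n+1) + 1)] · 10·5/(9·6) → 25/27.
Convergence for |w + 5| · 25/27 < 1, i.e. |w + 5| < 27/25. So R = 27/25.
Check w = -98/25: comparison with the harmonic series Σ 1/n shows the series diverges.
Check w = -152/25: an alternating series whose terms decrease to 0 in absolute value, so it converges by the Leibniz criterion.

[-152/25, -98/25)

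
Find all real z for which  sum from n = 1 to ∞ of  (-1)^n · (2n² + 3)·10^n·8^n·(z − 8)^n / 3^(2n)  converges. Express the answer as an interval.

The ratio of consecutive coefficients is [(2(n+1)² + 3)/(2n² + 3)] · 10·8/9 → 80/9.
The series converges when 80/9 · |z − 8| < 1, giving R = 9/80.
Endpoint z = 649/80: the n-th term does not approach 0; divergence by the term test.
When z = 631/80, the terms have absolute value of order n², which does not tend to 0, so the series diverges by the divergence test.

(631/80, 649/80)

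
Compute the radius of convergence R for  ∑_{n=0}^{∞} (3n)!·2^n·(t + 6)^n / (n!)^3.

R = 1/54

Apply the ratio test: |a_{n+1}| / |a_n| = (3n+1)·(3n+2)·(3n+3)/(n+1)³ · 2, which tends to 54 as n → ∞.
Thus R = 1/(54) = 1/54.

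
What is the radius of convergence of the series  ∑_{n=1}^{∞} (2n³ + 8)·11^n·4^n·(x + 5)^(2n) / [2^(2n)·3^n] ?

R = √33/11

By the ratio test, |a_{n+1}/a_n| = [(2(n+1)³ + 8)/(2n³ + 8)] · 11·4/(4·3) → 11/3.
Successive powers of (x + 5) differ by 2, so the series converges when |x + 5|² · 11/3 < 1, i.e. |x + 5| < √(3/11). So R = √33/11.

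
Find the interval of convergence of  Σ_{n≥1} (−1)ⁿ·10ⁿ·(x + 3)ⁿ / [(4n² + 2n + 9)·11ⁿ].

[-41/10, -19/10]

Ratio test: |a_{n+1}/a_n| = [(4n² + 2n + 9)/(4(n+1)² + 2(n+1) + 9)] · 10/11 → 10/11 as n → ∞.
Thus R = 1/(10/11) = 11/10.
At x = -19/10: the terms are on the order of 1/n², so the series converges absolutely by comparison with the p-series (p = 2 > 1).
At x = -41/10: the series is dominated by a constant times Σ 1/n², which converges (p = 2 > 1).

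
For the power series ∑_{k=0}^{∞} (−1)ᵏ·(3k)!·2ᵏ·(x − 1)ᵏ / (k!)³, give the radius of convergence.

Ratio test: |a_{k+1}/a_k| = (3k+1)·(3k+2)·(3k+3)/(k+1)³ · 2 → 54 as k → ∞.
The series converges when 54 · |x − 1| < 1, giving R = 1/54.

R = 1/54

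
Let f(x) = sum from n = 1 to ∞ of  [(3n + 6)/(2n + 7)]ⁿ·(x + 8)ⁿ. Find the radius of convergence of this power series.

By the Cauchy root test, |a_n|^(1/n) = (3n + 6)/(2n + 7) → 3/2.
Convergence for |x + 8| · 3/2 < 1, i.e. |x + 8| < 2/3. So R = 2/3.

R = 2/3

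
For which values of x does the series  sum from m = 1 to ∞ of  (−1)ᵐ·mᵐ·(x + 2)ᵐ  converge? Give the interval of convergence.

By the Cauchy root test, |a_m|^(1/m) = m → ∞.
The root grows without bound, so R = 0 (convergence only at x = -2).

{-2}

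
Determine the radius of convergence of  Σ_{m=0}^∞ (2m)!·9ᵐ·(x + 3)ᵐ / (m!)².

The ratio of consecutive coefficients is (2m+1)·(2m+2)/(m+1)² · 9 → 36.
Thus R = 1/(36) = 1/36.

R = 1/36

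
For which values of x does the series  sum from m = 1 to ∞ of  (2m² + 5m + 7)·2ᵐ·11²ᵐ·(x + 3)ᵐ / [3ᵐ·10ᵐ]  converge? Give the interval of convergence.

By the ratio test, |a_{m+1}/a_m| = [(2(m+1)² + 5(m+1) + 7)/(2m² + 5m + 7)] · 2·121/(3·10) → 121/15.
Thus R = 1/(121/15) = 15/121.
Check x = -348/121: the terms do not tend to 0, so the series diverges.
Endpoint x = -378/121: the terms have absolute value of order m², which does not tend to 0, so the series diverges by the divergence test.

(-378/121, -348/121)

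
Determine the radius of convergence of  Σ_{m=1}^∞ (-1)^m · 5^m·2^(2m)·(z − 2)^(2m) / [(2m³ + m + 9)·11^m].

R = √55/10

The ratio of consecutive coefficients is [(2m³ + m + 9)/(2(m+1)³ + (m+1) + 9)] · 5·4/11 → 20/11.
Writing y = (z − 2)², the series in y has radius 11/20, so |z − 2| < √(11/20) and R = √55/10.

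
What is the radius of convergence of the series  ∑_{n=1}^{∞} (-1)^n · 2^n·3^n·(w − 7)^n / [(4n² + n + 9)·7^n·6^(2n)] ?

R = 42

Ratio test: |a_{n+1}/a_n| = [(4n² + n + 9)/(4(n+1)² + (n+1) + 9)] · 2·3/(7·36) → 1/42 as n → ∞.
Thus R = 1/(1/42) = 42.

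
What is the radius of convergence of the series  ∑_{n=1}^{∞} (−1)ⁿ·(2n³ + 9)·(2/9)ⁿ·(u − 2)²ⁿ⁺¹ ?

Ratio test: |a_{n+1}/a_n| = [(2(n+1)³ + 9)/(2n³ + 9)] · 2/9 → 2/9 as n → ∞.
Since the exponent of (u − 2) increases by 2 each term, convergence requires |u − 2|² < 9/2, hence R = 3√2/2.

R = 3√2/2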